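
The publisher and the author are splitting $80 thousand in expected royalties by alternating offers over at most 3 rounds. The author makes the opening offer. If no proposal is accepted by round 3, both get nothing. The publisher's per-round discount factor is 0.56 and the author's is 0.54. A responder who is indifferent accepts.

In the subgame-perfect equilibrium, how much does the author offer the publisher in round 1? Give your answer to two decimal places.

20.61

By backward induction:
Round 3 (the author proposes): the publisher will accept anything ≥ 0, so the author offers 0 and keeps 80.
Round 2 (the publisher proposes): the author can get 80 next round, worth 0.54 × 80 = 43.2 now. The publisher offers 43.2 and keeps 80 − 43.2 = 36.8.
Round 1 (the author proposes): the publisher can get 36.8 next round, worth 0.56 × 36.8 = 20.608 now. The author offers 20.608 and keeps 80 − 20.608 = 59.392.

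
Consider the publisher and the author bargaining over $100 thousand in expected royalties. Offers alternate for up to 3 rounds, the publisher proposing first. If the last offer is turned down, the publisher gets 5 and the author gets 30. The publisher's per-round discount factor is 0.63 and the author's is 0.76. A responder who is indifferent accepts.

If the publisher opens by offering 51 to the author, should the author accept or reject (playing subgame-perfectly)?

Accept

Round 3 (the publisher proposes): the author gets 30 if talks fail, so the publisher offers 30 and keeps 70.
Round 2 (the author proposes): the publisher can get 70 next round, worth 0.63 × 70 = 44.1 now. The author offers 44.1 and keeps 100 − 44.1 = 55.9.
So by rejecting in round 1, the author gets 55.9 next round, worth 0.76 × 55.9 = 42.484 now.
Offer 51 ≥ 42.484, so the author accepts.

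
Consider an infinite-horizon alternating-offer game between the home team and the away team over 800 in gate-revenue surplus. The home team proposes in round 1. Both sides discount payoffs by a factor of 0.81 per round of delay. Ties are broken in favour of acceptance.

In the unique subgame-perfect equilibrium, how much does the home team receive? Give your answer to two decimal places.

Let x be the home team's share when the home team proposes and y be the away team's share when the away team proposes.
The away team accepts iff offered ≥ 0.81·y, so x = 800 − 0.81y. Symmetrically y = 800 − 0.81x.
Substituting: x = 800 − 0.81(800 − 0.81x), giving x(1 − 0.81·0.81) = 800(1 − 0.81).
So x = 800 × 0.19 / 0.3439 ≈ 441.9890, and the away team receives 800 − x ≈ 358.0110.

441.99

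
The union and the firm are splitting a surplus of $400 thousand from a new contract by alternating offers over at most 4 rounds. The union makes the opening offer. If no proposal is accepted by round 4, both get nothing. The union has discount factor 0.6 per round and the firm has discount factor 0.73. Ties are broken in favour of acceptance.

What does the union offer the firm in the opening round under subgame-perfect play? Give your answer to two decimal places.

Work backward from the last round.
Round 4 (the firm proposes): rejection yields 0 for the union; the firm offers 0 and keeps 400.
Round 3 (the union proposes): the firm can get 400 next round, worth 0.73 × 400 = 292 now. The union offers 292 and keeps 400 − 292 = 108.
Round 2 (the firm proposes): the union can get 108 next round, worth 0.6 × 108 = 64.8 now, so the firm offers 64.8, keeping 335.2.
Round 1 (the union proposes): the firm can get 335.2 next round, worth 0.73 × 335.2 = 244.696 now; the union offers that and keeps 155.304.

244.70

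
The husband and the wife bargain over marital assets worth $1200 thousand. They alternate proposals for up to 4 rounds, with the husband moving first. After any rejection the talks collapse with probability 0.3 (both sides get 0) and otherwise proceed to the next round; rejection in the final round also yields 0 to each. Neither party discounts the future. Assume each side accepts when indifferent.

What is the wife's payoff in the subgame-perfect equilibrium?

663.6

Round 4 (the wife proposes): the husband will accept anything ≥ 0, so the wife offers 0 and keeps 1200.
Round 3 (the husband proposes): rejecting gives the wife an expected 0.7 × 1200 = 840. The husband offers 840 and keeps 1200 − 840 = 360.
Round 2 (the wife proposes): rejecting gives the husband an expected 0.7 × 360 = 252, so the wife offers 252, keeping 948.
Round 1 (the husband proposes): rejecting gives the wife an expected 0.7 × 948 = 663.6; the husband offers that and keeps 536.4.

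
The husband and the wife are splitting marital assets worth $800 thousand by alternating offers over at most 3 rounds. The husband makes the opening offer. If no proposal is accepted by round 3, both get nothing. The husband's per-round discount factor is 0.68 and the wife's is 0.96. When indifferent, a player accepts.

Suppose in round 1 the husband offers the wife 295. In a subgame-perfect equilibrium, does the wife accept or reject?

Work out the wife's continuation value if the offer is rejected.
Round 3 (the husband proposes): rejection yields 0 for the wife; the husband offers 0 and keeps 800.
Round 2 (the wife proposes): the husband can get 800 next round, worth 0.68 × 800 = 544 now. The wife offers 544 and keeps 800 − 544 = 256.
So by rejecting in round 1, the wife gets 256 next round, worth 0.96 × 256 = 245.76 now.
Offer 295 ≥ 245.76, so the wife accepts.

Accept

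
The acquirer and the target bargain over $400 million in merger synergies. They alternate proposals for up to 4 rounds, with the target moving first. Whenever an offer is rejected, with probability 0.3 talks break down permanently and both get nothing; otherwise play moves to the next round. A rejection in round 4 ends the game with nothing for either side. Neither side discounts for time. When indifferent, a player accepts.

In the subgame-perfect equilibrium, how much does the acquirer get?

Round 4 (the acquirer proposes): the target will accept anything ≥ 0, so the acquirer offers 0 and keeps 400.
Round 3 (the target proposes): rejecting gives the acquirer an expected 0.7 × 400 = 280, so the target offers 280, keeping 120.
Round 2 (the acquirer proposes): rejecting gives the target an expected 0.7 × 120 = 84. The acquirer offers 84 and keeps 400 − 84 = 316.
Round 1 (the target proposes): rejecting gives the acquirer an expected 0.7 × 316 = 221.2. The target offers 221.2 and keeps 400 − 221.2 = 178.8.

221.2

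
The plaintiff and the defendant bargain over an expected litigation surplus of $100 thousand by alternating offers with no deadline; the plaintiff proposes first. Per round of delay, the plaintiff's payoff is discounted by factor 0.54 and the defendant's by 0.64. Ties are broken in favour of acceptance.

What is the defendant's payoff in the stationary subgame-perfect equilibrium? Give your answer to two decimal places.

44.99

When the plaintiff proposes, the defendant accepts any offer worth at least 0.64 times what the defendant would get by proposing next round; and vice versa.
This gives x = 100 − 0.64y and y = 100 − 0.54x, where x and y are each side's share when it proposes.
Hence (1 − 0.64·0.54)x = 100(1 − 0.64), i.e. 0.6544·x = 36.
x ≈ 55.0122; the defendant's share is 100 − x ≈ 44.9878.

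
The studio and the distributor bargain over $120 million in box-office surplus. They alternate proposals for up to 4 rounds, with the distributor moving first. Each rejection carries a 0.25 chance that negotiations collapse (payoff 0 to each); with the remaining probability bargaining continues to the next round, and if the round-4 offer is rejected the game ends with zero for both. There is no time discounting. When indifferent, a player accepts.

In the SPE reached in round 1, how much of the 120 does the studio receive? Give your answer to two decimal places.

By backward induction:
Round 4 (the studio proposes): rejection yields 0 for the distributor; the studio offers 0 and keeps 120.
Round 3 (the distributor proposes): rejecting gives the studio an expected 0.75 × 120 = 90. The distributor offers 90 and keeps 120 − 90 = 30.
Round 2 (the studio proposes): rejecting gives the distributor an expected 0.75 × 30 = 22.5. The studio offers 22.5 and keeps 120 − 22.5 = 97.5.
Round 1 (the distributor proposes): rejecting gives the studio an expected 0.75 × 97.5 = 73.125; the distributor offers that and keeps 46.875.

73.13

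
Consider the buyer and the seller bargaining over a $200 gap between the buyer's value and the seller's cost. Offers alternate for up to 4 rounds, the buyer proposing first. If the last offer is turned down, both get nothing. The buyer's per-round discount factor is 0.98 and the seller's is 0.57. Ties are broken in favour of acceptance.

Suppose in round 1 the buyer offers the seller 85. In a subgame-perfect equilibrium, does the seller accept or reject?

Work out the seller's continuation value if the offer is rejected.
Round 4 (the seller proposes): the buyer will accept anything ≥ 0, so the seller offers 0 and keeps 200.
Round 3 (the buyer proposes): the seller can get 200 next round, worth 0.57 × 200 = 114 now, so the buyer offers 114, keeping 86.
Round 2 (the seller proposes): the buyer can get 86 next round, worth 0.98 × 86 = 84.28 now; the seller offers that and keeps 115.72.
So by rejecting in round 1, the seller gets 115.72 next round, worth 0.57 × 115.72 = 65.9604 now.
Offer 85 ≥ 65.9604, so the seller accepts.

Accept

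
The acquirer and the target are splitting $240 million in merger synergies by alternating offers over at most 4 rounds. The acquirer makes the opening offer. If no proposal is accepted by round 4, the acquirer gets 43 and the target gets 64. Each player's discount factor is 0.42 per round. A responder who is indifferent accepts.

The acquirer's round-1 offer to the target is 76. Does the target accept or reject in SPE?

Accept

Round 4 (the target proposes): the acquirer gets 43 if talks fail, so the target offers 43 and keeps 197.
Round 3 (the acquirer proposes): the target can get 197 next round, worth 0.42 × 197 = 82.74 now. The acquirer offers 82.74 and keeps 240 − 82.74 = 157.26.
Round 2 (the target proposes): the acquirer can get 157.26 next round, worth 0.42 × 157.26 = 66.0492 now, so the target offers 66.0492, keeping 173.9508.
So by rejecting in round 1, the target gets 173.9508 next round, worth 0.42 × 173.9508 = 73.059336 now.
Offer 76 ≥ 73.059336, so the target accepts.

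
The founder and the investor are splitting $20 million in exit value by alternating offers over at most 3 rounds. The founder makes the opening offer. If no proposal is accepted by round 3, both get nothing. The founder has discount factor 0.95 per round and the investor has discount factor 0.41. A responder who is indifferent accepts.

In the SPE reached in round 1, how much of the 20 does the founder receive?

19.59

Round 3 (the founder proposes): rejection yields 0 for the investor; the founder offers 0 and keeps 20.
Round 2 (the investor proposes): the founder can get 20 next round, worth 0.95 × 20 = 19 now, so the investor offers 19, keeping 1.
Round 1 (the founder proposes): the investor can get 1 next round, worth 0.41 × 1 = 0.41 now. The founder offers 0.41 and keeps 20 − 0.41 = 19.59.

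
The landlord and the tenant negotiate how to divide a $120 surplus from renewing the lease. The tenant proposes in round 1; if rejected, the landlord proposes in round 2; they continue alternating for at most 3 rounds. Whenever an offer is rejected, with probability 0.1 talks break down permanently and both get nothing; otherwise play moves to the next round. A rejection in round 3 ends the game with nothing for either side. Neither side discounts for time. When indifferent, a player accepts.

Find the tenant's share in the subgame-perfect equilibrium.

109.2

Round 3 (the tenant proposes): rejection yields 0 for the landlord; the tenant offers 0 and keeps 120.
Round 2 (the landlord proposes): rejecting gives the tenant an expected 0.9 × 120 = 108. The landlord offers 108 and keeps 120 − 108 = 12.
Round 1 (the tenant proposes): rejecting gives the landlord an expected 0.9 × 12 = 10.8; the tenant offers that and keeps 109.2.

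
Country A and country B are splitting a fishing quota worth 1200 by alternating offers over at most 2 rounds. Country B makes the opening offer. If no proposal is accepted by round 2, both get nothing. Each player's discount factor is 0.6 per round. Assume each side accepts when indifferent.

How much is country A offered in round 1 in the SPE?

By backward induction:
Round 2 (country A proposes): country B will accept anything ≥ 0, so country A offers 0 and keeps 1200.
Round 1 (country B proposes): country A can get 1200 next round, worth 0.6 × 1200 = 720 now. Country B offers 720 and keeps 1200 − 720 = 480.

720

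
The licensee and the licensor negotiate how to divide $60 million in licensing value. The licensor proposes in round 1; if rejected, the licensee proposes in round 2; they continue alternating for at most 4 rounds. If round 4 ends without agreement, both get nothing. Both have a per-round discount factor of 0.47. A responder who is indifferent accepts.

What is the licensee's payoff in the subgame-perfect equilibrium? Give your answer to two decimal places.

Round 4 (the licensee proposes): the licensor will accept anything ≥ 0, so the licensee offers 0 and keeps 60.
Round 3 (the licensor proposes): the licensee can get 60 next round, worth 0.47 × 60 = 28.2 now, so the licensor offers 28.2, keeping 31.8.
Round 2 (the licensee proposes): the licensor can get 31.8 next round, worth 0.47 × 31.8 = 14.946 now. The licensee offers 14.946 and keeps 60 − 14.946 = 45.054.
Round 1 (the licensor proposes): the licensee can get 45.054 next round, worth 0.47 × 45.054 = 21.17538 now, so the licensor offers 21.17538, keeping 38.82462.

21.18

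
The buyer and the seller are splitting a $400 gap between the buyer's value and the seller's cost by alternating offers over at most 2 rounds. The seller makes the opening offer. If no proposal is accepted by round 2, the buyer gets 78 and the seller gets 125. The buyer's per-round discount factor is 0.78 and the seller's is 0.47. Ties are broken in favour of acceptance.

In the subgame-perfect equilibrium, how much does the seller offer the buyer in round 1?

Round 2 (the buyer proposes): the seller gets 125 if talks fail, so the buyer offers 125 and keeps 275.
Round 1 (the seller proposes): the buyer can get 275 next round, worth 0.78 × 275 = 214.5 now, so the seller offers 214.5, keeping 185.5.

214.5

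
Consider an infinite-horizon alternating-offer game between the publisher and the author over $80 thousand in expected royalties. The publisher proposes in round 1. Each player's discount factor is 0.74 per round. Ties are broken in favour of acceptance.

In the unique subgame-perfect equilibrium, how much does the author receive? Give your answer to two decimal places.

34.02

In a stationary SPE each proposer offers the other exactly their discounted continuation value.
If the publisher keeps x when proposing and the author keeps y when proposing, then x = 80 − 0.74y and y = 80 − 0.74x.
Solving: x = 80(1 − 0.74) / (1 − 0.74·0.74) = 20.8 / 0.4524 ≈ 45.9770.
The author gets 80 − 45.9770 ≈ 34.0230.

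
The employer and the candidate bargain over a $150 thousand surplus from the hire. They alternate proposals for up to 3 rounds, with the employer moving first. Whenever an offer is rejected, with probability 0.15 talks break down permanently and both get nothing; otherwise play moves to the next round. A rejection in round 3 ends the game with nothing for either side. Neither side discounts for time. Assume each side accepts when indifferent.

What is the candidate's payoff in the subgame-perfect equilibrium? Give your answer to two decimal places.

19.13

Round 3 (the employer proposes): rejection yields 0 for the candidate; the employer offers 0 and keeps 150.
Round 2 (the candidate proposes): rejecting gives the employer an expected 0.85 × 150 = 127.5, so the candidate offers 127.5, keeping 22.5.
Round 1 (the employer proposes): rejecting gives the candidate an expected 0.85 × 22.5 = 19.125, so the employer offers 19.125, keeping 130.875.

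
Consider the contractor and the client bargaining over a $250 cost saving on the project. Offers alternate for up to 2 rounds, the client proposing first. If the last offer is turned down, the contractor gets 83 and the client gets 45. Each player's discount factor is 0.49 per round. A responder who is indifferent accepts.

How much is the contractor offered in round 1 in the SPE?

Round 2 (the contractor proposes): the client gets 45 if talks fail, so the contractor offers 45 and keeps 205.
Round 1 (the client proposes): the contractor can get 205 next round, worth 0.49 × 205 = 100.45 now. The client offers 100.45 and keeps 250 − 100.45 = 149.55.

100.45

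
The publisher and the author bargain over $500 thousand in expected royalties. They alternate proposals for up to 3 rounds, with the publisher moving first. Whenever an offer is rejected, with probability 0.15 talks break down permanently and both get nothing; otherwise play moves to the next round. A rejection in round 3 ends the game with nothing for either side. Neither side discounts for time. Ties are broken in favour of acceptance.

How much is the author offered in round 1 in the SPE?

63.75

By backward induction:
Round 3 (the publisher proposes): rejection yields 0 for the author; the publisher offers 0 and keeps 500.
Round 2 (the author proposes): rejecting gives the publisher an expected 0.85 × 500 = 425; the author offers that and keeps 75.
Round 1 (the publisher proposes): rejecting gives the author an expected 0.85 × 75 = 63.75. The publisher offers 63.75 and keeps 500 − 63.75 = 436.25.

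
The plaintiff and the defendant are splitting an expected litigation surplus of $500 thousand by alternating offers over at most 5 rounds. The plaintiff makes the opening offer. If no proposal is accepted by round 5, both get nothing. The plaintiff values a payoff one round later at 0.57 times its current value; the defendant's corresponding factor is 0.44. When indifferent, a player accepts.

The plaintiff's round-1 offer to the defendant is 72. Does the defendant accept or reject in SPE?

Round 5 (the plaintiff proposes): rejection yields 0 for the defendant; the plaintiff offers 0 and keeps 500.
Round 4 (the defendant proposes): the plaintiff can get 500 next round, worth 0.57 × 500 = 285 now. The defendant offers 285 and keeps 500 − 285 = 215.
Round 3 (the plaintiff proposes): the defendant can get 215 next round, worth 0.44 × 215 = 94.6 now; the plaintiff offers that and keeps 405.4.
Round 2 (the defendant proposes): the plaintiff can get 405.4 next round, worth 0.57 × 405.4 = 231.078 now. The defendant offers 231.078 and keeps 500 − 231.078 = 268.922.
So by rejecting in round 1, the defendant gets 268.922 next round, worth 0.44 × 268.922 = 118.32568 now.
Offer 72 < 118.32568, so the defendant rejects.

Reject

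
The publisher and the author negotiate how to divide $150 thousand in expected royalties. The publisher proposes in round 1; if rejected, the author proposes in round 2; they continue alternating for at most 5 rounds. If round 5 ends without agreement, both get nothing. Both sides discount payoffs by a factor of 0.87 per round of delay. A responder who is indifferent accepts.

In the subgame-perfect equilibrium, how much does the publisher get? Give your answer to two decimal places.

Round 5 (the publisher proposes): the author will accept anything ≥ 0, so the publisher offers 0 and keeps 150.
Round 4 (the author proposes): the publisher can get 150 next round, worth 0.87 × 150 = 130.5 now. The author offers 130.5 and keeps 150 − 130.5 = 19.5.
Round 3 (the publisher proposes): the author can get 19.5 next round, worth 0.87 × 19.5 = 16.965 now, so the publisher offers 16.965, keeping 133.035.
Round 2 (the author proposes): the publisher can get 133.035 next round, worth 0.87 × 133.035 = 115.74045 now. The author offers 115.74045 and keeps 150 − 115.74045 = 34.25955.
Round 1 (the publisher proposes): the author can get 34.25955 next round, worth 0.87 × 34.25955 = 29.8058085 now, so the publisher offers 29.8058085, keeping 120.1941915.

120.19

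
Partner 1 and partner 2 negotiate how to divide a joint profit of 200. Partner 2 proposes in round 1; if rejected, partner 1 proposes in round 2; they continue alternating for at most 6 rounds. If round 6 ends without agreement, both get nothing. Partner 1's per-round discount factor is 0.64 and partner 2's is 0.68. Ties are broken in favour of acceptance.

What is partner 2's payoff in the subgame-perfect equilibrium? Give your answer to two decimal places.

116.97

Round 6 (partner 1 proposes): partner 2 will accept anything ≥ 0, so partner 1 offers 0 and keeps 200.
Round 5 (partner 2 proposes): partner 1 can get 200 next round, worth 0.64 × 200 = 128 now. Partner 2 offers 128 and keeps 200 − 128 = 72.
Round 4 (partner 1 proposes): partner 2 can get 72 next round, worth 0.68 × 72 = 48.96 now, so partner 1 offers 48.96, keeping 151.04.
Round 3 (partner 2 proposes): partner 1 can get 151.04 next round, worth 0.64 × 151.04 = 96.6656 now; partner 2 offers that and keeps 103.3344.
Round 2 (partner 1 proposes): partner 2 can get 103.3344 next round, worth 0.68 × 103.3344 = 70.267392 now, so partner 1 offers 70.267392, keeping 129.732608.
Round 1 (partner 2 proposes): partner 1 can get 129.732608 next round, worth 0.64 × 129.732608 = 83.02886912 now. Partner 2 offers 83.02886912 and keeps 200 − 83.02886912 = 116.97113088.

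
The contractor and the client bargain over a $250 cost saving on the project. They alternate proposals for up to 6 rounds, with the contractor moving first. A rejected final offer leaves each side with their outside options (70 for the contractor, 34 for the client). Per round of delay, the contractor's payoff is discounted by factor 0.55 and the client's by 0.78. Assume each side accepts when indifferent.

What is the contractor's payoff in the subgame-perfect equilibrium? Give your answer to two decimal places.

Round 6 (the client proposes): the contractor gets 70 if talks fail, so the client offers 70 and keeps 180.
Round 5 (the contractor proposes): the client can get 180 next round, worth 0.78 × 180 = 140.4 now. The contractor offers 140.4 and keeps 250 − 140.4 = 109.6.
Round 4 (the client proposes): the contractor can get 109.6 next round, worth 0.55 × 109.6 = 60.28 now; the client offers that and keeps 189.72.
Round 3 (the contractor proposes): the client can get 189.72 next round, worth 0.78 × 189.72 = 147.9816 now; the contractor offers that and keeps 102.0184.
Round 2 (the client proposes): the contractor can get 102.0184 next round, worth 0.55 × 102.0184 = 56.11012 now; the client offers that and keeps 193.88988.
Round 1 (the contractor proposes): the client can get 193.88988 next round, worth 0.78 × 193.88988 = 151.2341064 now; the contractor offers that and keeps 98.7658936.

98.77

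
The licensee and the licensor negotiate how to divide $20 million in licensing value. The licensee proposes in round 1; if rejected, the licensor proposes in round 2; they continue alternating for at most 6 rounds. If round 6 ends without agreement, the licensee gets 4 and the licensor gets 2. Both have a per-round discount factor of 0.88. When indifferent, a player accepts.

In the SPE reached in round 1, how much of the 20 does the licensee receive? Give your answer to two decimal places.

Round 6 (the licensor proposes): the licensee gets 4 if talks fail, so the licensor offers 4 and keeps 16.
Round 5 (the licensee proposes): the licensor can get 16 next round, worth 0.88 × 16 = 14.08 now. The licensee offers 14.08 and keeps 20 − 14.08 = 5.92.
Round 4 (the licensor proposes): the licensee can get 5.92 next round, worth 0.88 × 5.92 = 5.2096 now, so the licensor offers 5.2096, keeping 14.7904.
Round 3 (the licensee proposes): the licensor can get 14.7904 next round, worth 0.88 × 14.7904 = 13.015552 now; the licensee offers that and keeps 6.984448.
Round 2 (the licensor proposes): the licensee can get 6.984448 next round, worth 0.88 × 6.984448 = 6.14631424 now. The licensor offers 6.14631424 and keeps 20 − 6.14631424 = 13.85368576.
Round 1 (the licensee proposes): the licensor can get 13.85368576 next round, worth 0.88 × 13.85368576 = 12.1912434688 now. The licensee offers 12.1912434688 and keeps 20 − 12.1912434688 = 7.8087565312.

7.81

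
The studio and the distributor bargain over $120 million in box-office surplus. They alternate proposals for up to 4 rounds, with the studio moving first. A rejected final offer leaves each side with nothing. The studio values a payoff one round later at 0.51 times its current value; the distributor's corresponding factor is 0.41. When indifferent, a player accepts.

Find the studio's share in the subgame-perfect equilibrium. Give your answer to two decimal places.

85.60

Round 4 (the distributor proposes): rejection yields 0 for the studio; the distributor offers 0 and keeps 120.
Round 3 (the studio proposes): the distributor can get 120 next round, worth 0.41 × 120 = 49.2 now; the studio offers that and keeps 70.8.
Round 2 (the distributor proposes): the studio can get 70.8 next round, worth 0.51 × 70.8 = 36.108 now, so the distributor offers 36.108, keeping 83.892.
Round 1 (the studio proposes): the distributor can get 83.892 next round, worth 0.41 × 83.892 = 34.39572 now; the studio offers that and keeps 85.60428.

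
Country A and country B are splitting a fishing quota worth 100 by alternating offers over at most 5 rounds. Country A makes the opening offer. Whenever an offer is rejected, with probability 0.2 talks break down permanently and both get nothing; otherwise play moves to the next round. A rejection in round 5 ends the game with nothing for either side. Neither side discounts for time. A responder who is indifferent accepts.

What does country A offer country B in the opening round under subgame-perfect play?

26.24

By backward induction:
Round 5 (country A proposes): country B will accept anything ≥ 0, so country A offers 0 and keeps 100.
Round 4 (country B proposes): rejecting gives country A an expected 0.8 × 100 = 80, so country B offers 80, keeping 20.
Round 3 (country A proposes): rejecting gives country B an expected 0.8 × 20 = 16; country A offers that and keeps 84.
Round 2 (country B proposes): rejecting gives country A an expected 0.8 × 84 = 67.2; country B offers that and keeps 32.8.
Round 1 (country A proposes): rejecting gives country B an expected 0.8 × 32.8 = 26.24. Country A offers 26.24 and keeps 100 − 26.24 = 73.76.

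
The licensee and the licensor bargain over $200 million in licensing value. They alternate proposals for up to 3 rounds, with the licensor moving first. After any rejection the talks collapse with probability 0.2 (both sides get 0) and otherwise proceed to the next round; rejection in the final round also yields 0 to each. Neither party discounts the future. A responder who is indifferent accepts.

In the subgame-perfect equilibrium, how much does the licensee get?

32

Round 3 (the licensor proposes): the licensee will accept anything ≥ 0, so the licensor offers 0 and keeps 200.
Round 2 (the licensee proposes): rejecting gives the licensor an expected 0.8 × 200 = 160, so the licensee offers 160, keeping 40.
Round 1 (the licensor proposes): rejecting gives the licensee an expected 0.8 × 40 = 32. The licensor offers 32 and keeps 200 − 32 = 168.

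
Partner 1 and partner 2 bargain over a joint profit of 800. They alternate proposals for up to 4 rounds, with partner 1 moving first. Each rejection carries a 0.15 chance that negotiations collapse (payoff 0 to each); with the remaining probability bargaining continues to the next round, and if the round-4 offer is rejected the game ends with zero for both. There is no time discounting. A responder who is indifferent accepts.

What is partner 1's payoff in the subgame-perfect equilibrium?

206.7

Round 4 (partner 2 proposes): partner 1 will accept anything ≥ 0, so partner 2 offers 0 and keeps 800.
Round 3 (partner 1 proposes): rejecting gives partner 2 an expected 0.85 × 800 = 680; partner 1 offers that and keeps 120.
Round 2 (partner 2 proposes): rejecting gives partner 1 an expected 0.85 × 120 = 102; partner 2 offers that and keeps 698.
Round 1 (partner 1 proposes): rejecting gives partner 2 an expected 0.85 × 698 = 593.3; partner 1 offers that and keeps 206.7.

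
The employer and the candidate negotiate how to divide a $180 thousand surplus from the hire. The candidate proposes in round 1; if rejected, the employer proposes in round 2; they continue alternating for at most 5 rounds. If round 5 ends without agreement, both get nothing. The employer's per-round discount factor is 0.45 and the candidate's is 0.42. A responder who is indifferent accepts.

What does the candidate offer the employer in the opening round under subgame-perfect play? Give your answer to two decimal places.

Round 5 (the candidate proposes): the employer will accept anything ≥ 0, so the candidate offers 0 and keeps 180.
Round 4 (the employer proposes): the candidate can get 180 next round, worth 0.42 × 180 = 75.6 now. The employer offers 75.6 and keeps 180 − 75.6 = 104.4.
Round 3 (the candidate proposes): the employer can get 104.4 next round, worth 0.45 × 104.4 = 46.98 now. The candidate offers 46.98 and keeps 180 − 46.98 = 133.02.
Round 2 (the employer proposes): the candidate can get 133.02 next round, worth 0.42 × 133.02 = 55.8684 now. The employer offers 55.8684 and keeps 180 − 55.8684 = 124.1316.
Round 1 (the candidate proposes): the employer can get 124.1316 next round, worth 0.45 × 124.1316 = 55.85922 now; the candidate offers that and keeps 124.14078.

55.86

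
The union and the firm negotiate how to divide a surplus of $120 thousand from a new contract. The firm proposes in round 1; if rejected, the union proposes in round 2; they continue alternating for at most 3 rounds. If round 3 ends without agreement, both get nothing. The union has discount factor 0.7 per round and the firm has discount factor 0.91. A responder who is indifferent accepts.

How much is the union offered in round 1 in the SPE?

7.56

Round 3 (the firm proposes): rejection yields 0 for the union; the firm offers 0 and keeps 120.
Round 2 (the union proposes): the firm can get 120 next round, worth 0.91 × 120 = 109.2 now; the union offers that and keeps 10.8.
Round 1 (the firm proposes): the union can get 10.8 next round, worth 0.7 × 10.8 = 7.56 now, so the firm offers 7.56, keeping 112.44.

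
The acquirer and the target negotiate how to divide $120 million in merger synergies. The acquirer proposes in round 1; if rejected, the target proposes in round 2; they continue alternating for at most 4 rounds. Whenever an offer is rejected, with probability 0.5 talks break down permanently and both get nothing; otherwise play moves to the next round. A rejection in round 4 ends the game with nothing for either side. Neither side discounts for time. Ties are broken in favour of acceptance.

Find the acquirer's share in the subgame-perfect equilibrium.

Round 4 (the target proposes): the acquirer will accept anything ≥ 0, so the target offers 0 and keeps 120.
Round 3 (the acquirer proposes): rejecting gives the target an expected 0.5 × 120 = 60, so the acquirer offers 60, keeping 60.
Round 2 (the target proposes): rejecting gives the acquirer an expected 0.5 × 60 = 30. The target offers 30 and keeps 120 − 30 = 90.
Round 1 (the acquirer proposes): rejecting gives the target an expected 0.5 × 90 = 45; the acquirer offers that and keeps 75.

75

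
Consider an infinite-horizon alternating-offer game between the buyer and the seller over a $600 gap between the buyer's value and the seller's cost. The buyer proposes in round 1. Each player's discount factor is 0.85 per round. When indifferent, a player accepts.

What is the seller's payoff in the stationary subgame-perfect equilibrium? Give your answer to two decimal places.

275.68

Let x be the buyer's share when the buyer proposes and y be the seller's share when the seller proposes.
The seller accepts iff offered ≥ 0.85·y, so x = 600 − 0.85y. Symmetrically y = 600 − 0.85x.
Substituting: x = 600 − 0.85(600 − 0.85x), giving x(1 − 0.85·0.85) = 600(1 − 0.85).
So x = 600 × 0.15 / 0.2775 ≈ 324.3243, and the seller receives 600 − x ≈ 275.6757.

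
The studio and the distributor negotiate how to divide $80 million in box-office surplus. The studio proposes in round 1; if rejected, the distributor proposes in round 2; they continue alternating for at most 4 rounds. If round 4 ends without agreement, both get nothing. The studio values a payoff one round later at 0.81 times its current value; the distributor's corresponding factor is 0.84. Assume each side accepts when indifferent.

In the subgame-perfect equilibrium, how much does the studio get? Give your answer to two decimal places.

Round 4 (the distributor proposes): the studio will accept anything ≥ 0, so the distributor offers 0 and keeps 80.
Round 3 (the studio proposes): the distributor can get 80 next round, worth 0.84 × 80 = 67.2 now; the studio offers that and keeps 12.8.
Round 2 (the distributor proposes): the studio can get 12.8 next round, worth 0.81 × 12.8 = 10.368 now; the distributor offers that and keeps 69.632.
Round 1 (the studio proposes): the distributor can get 69.632 next round, worth 0.84 × 69.632 = 58.49088 now; the studio offers that and keeps 21.50912.

21.51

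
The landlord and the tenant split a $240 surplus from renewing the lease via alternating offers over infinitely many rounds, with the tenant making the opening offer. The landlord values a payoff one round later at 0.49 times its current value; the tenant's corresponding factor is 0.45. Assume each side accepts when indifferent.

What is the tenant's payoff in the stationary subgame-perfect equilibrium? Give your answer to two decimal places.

157.02

When the tenant proposes, the landlord accepts any offer worth at least 0.49 times what the landlord would get by proposing next round; and vice versa.
This gives x = 240 − 0.49y and y = 240 − 0.45x, where x and y are each side's share when it proposes.
Hence (1 − 0.49·0.45)x = 240(1 − 0.49), i.e. 0.7795·x = 122.4.
x ≈ 157.0237; the landlord's share is 240 − x ≈ 82.9763.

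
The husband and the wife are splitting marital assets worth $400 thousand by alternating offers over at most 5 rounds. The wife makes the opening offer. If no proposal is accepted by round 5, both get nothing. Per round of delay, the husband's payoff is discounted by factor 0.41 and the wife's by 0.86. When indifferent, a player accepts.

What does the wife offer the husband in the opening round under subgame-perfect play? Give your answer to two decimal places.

Solve by backward induction from round 5.
Round 5 (the wife proposes): rejection yields 0 for the husband; the wife offers 0 and keeps 400.
Round 4 (the husband proposes): the wife can get 400 next round, worth 0.86 × 400 = 344 now. The husband offers 344 and keeps 400 − 344 = 56.
Round 3 (the wife proposes): the husband can get 56 next round, worth 0.41 × 56 = 22.96 now, so the wife offers 22.96, keeping 377.04.
Round 2 (the husband proposes): the wife can get 377.04 next round, worth 0.86 × 377.04 = 324.2544 now. The husband offers 324.2544 and keeps 400 − 324.2544 = 75.7456.
Round 1 (the wife proposes): the husband can get 75.7456 next round, worth 0.41 × 75.7456 = 31.055696 now. The wife offers 31.055696 and keeps 400 − 31.055696 = 368.944304.

31.06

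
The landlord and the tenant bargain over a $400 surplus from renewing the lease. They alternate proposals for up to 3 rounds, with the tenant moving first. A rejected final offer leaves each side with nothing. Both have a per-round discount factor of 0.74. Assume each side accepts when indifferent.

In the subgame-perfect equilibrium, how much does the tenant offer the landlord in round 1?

76.96

Round 3 (the tenant proposes): rejection yields 0 for the landlord; the tenant offers 0 and keeps 400.
Round 2 (the landlord proposes): the tenant can get 400 next round, worth 0.74 × 400 = 296 now; the landlord offers that and keeps 104.
Round 1 (the tenant proposes): the landlord can get 104 next round, worth 0.74 × 104 = 76.96 now; the tenant offers that and keeps 323.04.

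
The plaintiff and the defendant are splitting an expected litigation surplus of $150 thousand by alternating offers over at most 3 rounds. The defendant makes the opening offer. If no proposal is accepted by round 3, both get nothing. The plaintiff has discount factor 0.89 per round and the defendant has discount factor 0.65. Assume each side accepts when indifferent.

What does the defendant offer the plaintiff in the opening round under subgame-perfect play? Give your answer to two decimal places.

46.73

Solve by backward induction from round 3.
Round 3 (the defendant proposes): the plaintiff will accept anything ≥ 0, so the defendant offers 0 and keeps 150.
Round 2 (the plaintiff proposes): the defendant can get 150 next round, worth 0.65 × 150 = 97.5 now. The plaintiff offers 97.5 and keeps 150 − 97.5 = 52.5.
Round 1 (the defendant proposes): the plaintiff can get 52.5 next round, worth 0.89 × 52.5 = 46.725 now. The defendant offers 46.725 and keeps 150 − 46.725 = 103.275.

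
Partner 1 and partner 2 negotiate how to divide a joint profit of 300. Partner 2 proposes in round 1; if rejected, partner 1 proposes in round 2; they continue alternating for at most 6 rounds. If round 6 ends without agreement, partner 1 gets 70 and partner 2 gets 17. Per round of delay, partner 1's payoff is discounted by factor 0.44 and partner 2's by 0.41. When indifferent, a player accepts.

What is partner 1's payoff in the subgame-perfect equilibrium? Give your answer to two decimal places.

95.98

By backward induction:
Round 6 (partner 1 proposes): partner 2 gets 17 if talks fail, so partner 1 offers 17 and keeps 283.
Round 5 (partner 2 proposes): partner 1 can get 283 next round, worth 0.44 × 283 = 124.52 now, so partner 2 offers 124.52, keeping 175.48.
Round 4 (partner 1 proposes): partner 2 can get 175.48 next round, worth 0.41 × 175.48 = 71.9468 now. Partner 1 offers 71.9468 and keeps 300 − 71.9468 = 228.0532.
Round 3 (partner 2 proposes): partner 1 can get 228.0532 next round, worth 0.44 × 228.0532 = 100.343408 now. Partner 2 offers 100.343408 and keeps 300 − 100.343408 = 199.656592.
Round 2 (partner 1 proposes): partner 2 can get 199.656592 next round, worth 0.41 × 199.656592 = 81.85920272 now. Partner 1 offers 81.85920272 and keeps 300 − 81.85920272 = 218.14079728.
Round 1 (partner 2 proposes): partner 1 can get 218.14079728 next round, worth 0.44 × 218.14079728 = 95.9819508032 now, so partner 2 offers 95.9819508032, keeping 204.0180491968.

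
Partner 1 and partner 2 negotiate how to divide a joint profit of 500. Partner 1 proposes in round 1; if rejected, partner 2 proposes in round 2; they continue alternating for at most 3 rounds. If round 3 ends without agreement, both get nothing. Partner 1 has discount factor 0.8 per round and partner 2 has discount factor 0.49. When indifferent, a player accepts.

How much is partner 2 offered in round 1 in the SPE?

Round 3 (partner 1 proposes): rejection yields 0 for partner 2; partner 1 offers 0 and keeps 500.
Round 2 (partner 2 proposes): partner 1 can get 500 next round, worth 0.8 × 500 = 400 now. Partner 2 offers 400 and keeps 500 − 400 = 100.
Round 1 (partner 1 proposes): partner 2 can get 100 next round, worth 0.49 × 100 = 49 now, so partner 1 offers 49, keeping 451.

49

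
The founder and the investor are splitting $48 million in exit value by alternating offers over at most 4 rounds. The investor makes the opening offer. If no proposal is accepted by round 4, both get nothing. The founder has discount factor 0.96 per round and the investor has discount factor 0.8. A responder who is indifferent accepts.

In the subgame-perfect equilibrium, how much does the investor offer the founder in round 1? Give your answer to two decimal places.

Work backward from the last round.
Round 4 (the founder proposes): the investor will accept anything ≥ 0, so the founder offers 0 and keeps 48.
Round 3 (the investor proposes): the founder can get 48 next round, worth 0.96 × 48 = 46.08 now. The investor offers 46.08 and keeps 48 − 46.08 = 1.92.
Round 2 (the founder proposes): the investor can get 1.92 next round, worth 0.8 × 1.92 = 1.536 now, so the founder offers 1.536, keeping 46.464.
Round 1 (the investor proposes): the founder can get 46.464 next round, worth 0.96 × 46.464 = 44.60544 now. The investor offers 44.60544 and keeps 48 − 44.60544 = 3.39456.

44.61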